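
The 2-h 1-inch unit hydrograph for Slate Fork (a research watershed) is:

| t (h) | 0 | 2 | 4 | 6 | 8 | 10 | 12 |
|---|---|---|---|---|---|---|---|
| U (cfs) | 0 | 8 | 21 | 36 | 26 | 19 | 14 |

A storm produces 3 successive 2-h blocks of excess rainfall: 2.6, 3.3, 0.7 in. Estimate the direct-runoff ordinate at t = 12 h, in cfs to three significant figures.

By discrete convolution, Q_j = Σ (P_i / 1 in) · U_{j−i}.
At t = 12 h (j=6): Q = (2.6/1)·14 + (3.3/1)·19 + (0.7/1)·26 = 117 cfs.

Q ≈ 117 cfs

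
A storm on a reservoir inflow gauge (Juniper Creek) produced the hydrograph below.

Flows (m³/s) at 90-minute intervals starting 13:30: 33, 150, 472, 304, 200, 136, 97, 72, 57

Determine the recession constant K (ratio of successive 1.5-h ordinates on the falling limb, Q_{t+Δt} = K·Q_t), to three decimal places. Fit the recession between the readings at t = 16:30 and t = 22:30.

Using the recession-limb readings at t = 16:30 and t = 22:30: Q falls from 472 to 97 m³/s over 4 intervals.
K = (Q₂/Q₁)^(1/4) = (97/472)^(1/4) = 0.673.

K ≈ 0.673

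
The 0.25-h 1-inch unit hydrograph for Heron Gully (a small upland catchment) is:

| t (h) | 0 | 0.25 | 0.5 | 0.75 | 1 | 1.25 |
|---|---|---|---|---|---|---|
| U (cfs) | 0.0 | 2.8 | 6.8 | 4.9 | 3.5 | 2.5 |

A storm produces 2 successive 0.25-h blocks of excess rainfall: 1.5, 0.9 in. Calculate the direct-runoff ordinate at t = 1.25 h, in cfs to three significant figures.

By discrete convolution, Q_j = Σ (P_i / 1 in) · U_{j−i}.
At t = 1.25 h (j=5): Q = (1.5/1)·2.5 + (0.9/1)·3.5 = 6.90 cfs.

Q ≈ 6.90 cfs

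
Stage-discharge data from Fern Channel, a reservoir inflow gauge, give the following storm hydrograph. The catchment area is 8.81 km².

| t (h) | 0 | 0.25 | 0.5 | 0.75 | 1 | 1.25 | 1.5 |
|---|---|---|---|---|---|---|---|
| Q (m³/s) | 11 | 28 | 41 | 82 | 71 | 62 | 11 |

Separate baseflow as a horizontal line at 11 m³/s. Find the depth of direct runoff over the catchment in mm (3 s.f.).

d ≈ 23.4 mm

Direct runoff: 0.0, 17.0, 30.0, 71.0, 60.0, 51.0, 0.0 m³/s; ΣQ_DR = 229.0 m³/s.
V = ΣQ_DR · Δt = 229.0 × 900 s = 2.061 × 10^5 m³.
Over A = 8.81 km², depth = V / A = 23.4 mm.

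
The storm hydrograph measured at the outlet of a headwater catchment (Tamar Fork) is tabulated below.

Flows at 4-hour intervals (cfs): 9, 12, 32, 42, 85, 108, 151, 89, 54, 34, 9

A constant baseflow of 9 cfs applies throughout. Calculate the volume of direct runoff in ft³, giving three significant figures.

V ≈ 7.57 × 10^6 ft³

Direct-runoff ordinates (Q − Q_b): 0.0, 3.0, 23.0, 33.0, 76.0, 99.0, 142.0, 80.0, 45.0, 25.0, 0.0 cfs.
ΣQ_DR = 526.0 cfs.
With Δt = 4 h = 14400 s, V = ΣQ_DR · Δt = 526.0 × 14400 = 7.57 × 10^6 ft³.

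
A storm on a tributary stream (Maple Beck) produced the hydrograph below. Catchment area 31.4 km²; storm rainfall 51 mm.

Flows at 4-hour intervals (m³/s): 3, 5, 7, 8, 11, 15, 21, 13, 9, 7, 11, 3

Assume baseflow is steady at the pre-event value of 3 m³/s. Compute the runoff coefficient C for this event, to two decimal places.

ΣQ_DR = 77.00 m³/s; V = ΣQ_DR·Δt = 1.109 × 10^6 m³.
Runoff depth d = V / A = 35.31 mm.
C = d / P = 35.31 / 51 = 0.69.

C ≈ 0.69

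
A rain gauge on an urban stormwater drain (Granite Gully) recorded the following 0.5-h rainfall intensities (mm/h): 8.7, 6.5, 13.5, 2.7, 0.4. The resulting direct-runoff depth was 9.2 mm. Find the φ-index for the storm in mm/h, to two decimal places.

φ ≈ 3.43 mm/h

Only the 3 blocks with intensity above φ contribute runoff: 8.7, 6.5, 13.5 mm/h.
Σ(I−φ)·Δt = d  ⇒  (8.7+6.5+13.5 − 3φ)·0.5 = 9.2
φ = (28.70 − 9.2/0.5) / 3 = 3.43 mm/h.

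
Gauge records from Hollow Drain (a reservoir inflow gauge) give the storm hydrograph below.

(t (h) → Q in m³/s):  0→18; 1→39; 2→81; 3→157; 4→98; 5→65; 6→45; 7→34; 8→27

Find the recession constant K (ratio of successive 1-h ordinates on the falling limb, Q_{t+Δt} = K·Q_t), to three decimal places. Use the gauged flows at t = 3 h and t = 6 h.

Using the recession-limb readings at t = 3 h and t = 6 h: Q falls from 157 to 45 m³/s over 3 intervals.
K = (Q₂/Q₁)^(1/3) = (45/157)^(1/3) = 0.659.

K ≈ 0.659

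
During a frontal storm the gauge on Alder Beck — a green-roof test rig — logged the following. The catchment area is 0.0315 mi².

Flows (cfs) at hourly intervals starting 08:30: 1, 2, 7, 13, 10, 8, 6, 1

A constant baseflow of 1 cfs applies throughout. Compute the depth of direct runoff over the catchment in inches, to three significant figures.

Direct runoff: 0.0, 1.0, 6.0, 12.0, 9.0, 7.0, 5.0, 0.0 cfs; ΣQ_DR = 40.00 cfs.
V = ΣQ_DR · Δt = 40.00 × 3600 s = 1.440 × 10^5 ft³.
Over A = 0.0315 mi², depth = V / A = 1.97 in.

d ≈ 1.97 in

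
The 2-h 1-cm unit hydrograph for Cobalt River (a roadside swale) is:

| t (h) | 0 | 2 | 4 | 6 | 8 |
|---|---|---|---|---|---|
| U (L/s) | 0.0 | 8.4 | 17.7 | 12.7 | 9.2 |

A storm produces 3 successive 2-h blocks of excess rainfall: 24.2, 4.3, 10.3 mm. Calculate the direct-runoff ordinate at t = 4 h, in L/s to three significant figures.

Q ≈ 46.4 L/s

By discrete convolution, Q_j = Σ (P_i / 10 mm) · U_{j−i}.
At t = 4 h (j=2): Q = (24.2/10)·17.7 + (4.3/10)·8.4 + (10.3/10)·0.0 = 46.4 L/s.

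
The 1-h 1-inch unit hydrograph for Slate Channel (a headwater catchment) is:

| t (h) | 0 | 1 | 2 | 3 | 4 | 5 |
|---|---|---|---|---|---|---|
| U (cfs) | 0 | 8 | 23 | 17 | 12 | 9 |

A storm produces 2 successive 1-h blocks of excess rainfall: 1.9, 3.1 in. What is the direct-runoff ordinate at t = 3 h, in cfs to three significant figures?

By discrete convolution, Q_j = Σ (P_i / 1 in) · U_{j−i}.
At t = 3 h (j=3): Q = (1.9/1)·17 + (3.1/1)·23 = 104 cfs.

Q ≈ 104 cfs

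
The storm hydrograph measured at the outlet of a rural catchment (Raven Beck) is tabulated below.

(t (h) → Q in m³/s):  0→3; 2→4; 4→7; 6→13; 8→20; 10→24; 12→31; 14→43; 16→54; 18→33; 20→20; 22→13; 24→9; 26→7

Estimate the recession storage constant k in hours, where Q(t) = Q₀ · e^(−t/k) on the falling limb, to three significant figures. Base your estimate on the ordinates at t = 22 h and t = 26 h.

k ≈ 6.46 h

On the falling limb, Q drops from 13 to 7 m³/s between t = 22 h and t = 26 h (Δt = 4 h).
k = −Δt / ln(Q₂/Q₁) = −4 / ln(7/13) = 6.46 h.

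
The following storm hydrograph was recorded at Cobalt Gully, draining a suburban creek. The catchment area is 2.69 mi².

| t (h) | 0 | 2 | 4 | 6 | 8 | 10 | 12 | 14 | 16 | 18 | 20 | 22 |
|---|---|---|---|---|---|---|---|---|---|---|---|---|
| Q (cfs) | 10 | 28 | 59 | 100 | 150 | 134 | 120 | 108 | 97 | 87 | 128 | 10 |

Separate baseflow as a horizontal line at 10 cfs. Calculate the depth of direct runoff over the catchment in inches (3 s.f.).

d ≈ 1.05 in

Direct runoff: 0.0, 18.0, 49.0, 90.0, 140.0, 124.0, 110.0, 98.0, 87.0, 77.0, 118.0, 0.0 cfs; ΣQ_DR = 911.0 cfs.
V = ΣQ_DR · Δt = 911.0 × 7200 s = 6.559 × 10^6 ft³.
Over A = 2.69 mi², depth = V / A = 1.05 in.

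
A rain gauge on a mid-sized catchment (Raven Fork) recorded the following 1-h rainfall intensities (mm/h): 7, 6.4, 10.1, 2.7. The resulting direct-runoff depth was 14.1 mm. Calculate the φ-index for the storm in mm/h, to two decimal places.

φ ≈ 3.13 mm/h

Only the 3 blocks with intensity above φ contribute runoff: 7, 6.4, 10.1 mm/h.
Σ(I−φ)·Δt = d  ⇒  (7+6.4+10.1 − 3φ)·1 = 14.1
φ = (23.50 − 14.1/1) / 3 = 3.13 mm/h.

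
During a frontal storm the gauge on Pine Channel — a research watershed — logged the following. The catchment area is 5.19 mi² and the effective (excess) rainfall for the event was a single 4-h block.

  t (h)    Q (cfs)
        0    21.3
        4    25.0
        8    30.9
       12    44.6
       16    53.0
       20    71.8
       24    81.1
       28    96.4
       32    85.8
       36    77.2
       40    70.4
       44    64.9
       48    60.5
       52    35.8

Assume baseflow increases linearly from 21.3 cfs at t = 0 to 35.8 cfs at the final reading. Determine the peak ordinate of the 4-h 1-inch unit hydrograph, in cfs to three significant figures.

U_p ≈ 134 cfs

Direct runoff: 0.00, 2.58, 7.37, 19.95, 27.24, 44.92, 53.11, 67.29, 55.58, 45.86, 37.95, 31.33, 25.82, 0.00 cfs; ΣQ_DR = 419.0 cfs, peak = 67.29 cfs.
Runoff depth d = ΣQ_DR·Δt / A = 419.0 × 14400 / (5.19 mi²) = 0.5004 in.
The 1-inch UH is the DRH scaled by (1 in)/d, so U_p = 67.29 × 1/0.5004 = 134 cfs.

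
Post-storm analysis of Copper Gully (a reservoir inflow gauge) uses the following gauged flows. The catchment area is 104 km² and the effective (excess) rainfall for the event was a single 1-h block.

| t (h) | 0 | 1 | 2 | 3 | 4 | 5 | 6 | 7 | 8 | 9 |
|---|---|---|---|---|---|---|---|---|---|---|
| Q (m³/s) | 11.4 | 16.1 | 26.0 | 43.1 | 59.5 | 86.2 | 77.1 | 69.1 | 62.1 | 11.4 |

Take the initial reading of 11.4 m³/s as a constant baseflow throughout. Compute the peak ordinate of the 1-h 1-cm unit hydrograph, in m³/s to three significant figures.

U_p ≈ 62.1 m³/s

Direct runoff: 0.0, 4.7, 14.6, 31.7, 48.1, 74.8, 65.7, 57.7, 50.7, 0.0 m³/s; ΣQ_DR = 348.0 m³/s, peak = 74.8 m³/s.
Runoff depth d = ΣQ_DR·Δt / A = 348.0 × 3600 / (104 km²) = 12.05 mm.
The 1-cm UH is the DRH scaled by (10 mm)/d, so U_p = 74.8 × 10/12.05 = 62.1 m³/s.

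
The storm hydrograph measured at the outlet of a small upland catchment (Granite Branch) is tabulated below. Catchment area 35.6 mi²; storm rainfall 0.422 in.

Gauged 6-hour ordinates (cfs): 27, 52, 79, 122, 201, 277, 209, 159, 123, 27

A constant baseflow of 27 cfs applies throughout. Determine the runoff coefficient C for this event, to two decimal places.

ΣQ_DR = 1006 cfs; V = ΣQ_DR·Δt = 2.173 × 10^7 ft³.
Runoff depth d = V / A = 0.2627 in.
C = d / P = 0.2627 / 0.422 = 0.62.

C ≈ 0.62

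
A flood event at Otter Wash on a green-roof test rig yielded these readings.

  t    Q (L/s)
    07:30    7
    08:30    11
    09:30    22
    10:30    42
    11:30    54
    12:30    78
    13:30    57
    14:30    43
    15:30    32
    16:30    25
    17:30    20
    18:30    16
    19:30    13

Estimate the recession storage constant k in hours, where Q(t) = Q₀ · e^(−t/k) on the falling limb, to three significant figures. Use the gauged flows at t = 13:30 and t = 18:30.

k ≈ 3.94 h

On the falling limb, Q drops from 57 to 16 L/s between t = 13:30 and t = 18:30 (Δt = 5 h).
k = −Δt / ln(Q₂/Q₁) = −5 / ln(16/57) = 3.94 h.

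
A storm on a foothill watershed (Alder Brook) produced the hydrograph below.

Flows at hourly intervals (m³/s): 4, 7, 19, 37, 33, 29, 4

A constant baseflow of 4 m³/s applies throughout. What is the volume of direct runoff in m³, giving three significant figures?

V ≈ 3.78 × 10^5 m³

Direct-runoff ordinates (Q − Q_b): 0.0, 3.0, 15.0, 33.0, 29.0, 25.0, 0.0 m³/s.
ΣQ_DR = 105.0 m³/s.
With Δt = 1 h = 3600 s, V = ΣQ_DR · Δt = 105.0 × 3600 = 3.78 × 10^5 m³.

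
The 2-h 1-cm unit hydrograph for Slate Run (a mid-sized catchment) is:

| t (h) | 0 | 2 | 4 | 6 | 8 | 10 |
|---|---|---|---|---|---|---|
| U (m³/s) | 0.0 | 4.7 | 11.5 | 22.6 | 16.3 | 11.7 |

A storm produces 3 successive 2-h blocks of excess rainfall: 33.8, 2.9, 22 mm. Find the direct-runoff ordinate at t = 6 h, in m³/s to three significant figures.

Q ≈ 90.1 m³/s

By discrete convolution, Q_j = Σ (P_i / 10 mm) · U_{j−i}.
At t = 6 h (j=3): Q = (33.8/10)·22.6 + (2.9/10)·11.5 + (22/10)·4.7 = 90.1 m³/s.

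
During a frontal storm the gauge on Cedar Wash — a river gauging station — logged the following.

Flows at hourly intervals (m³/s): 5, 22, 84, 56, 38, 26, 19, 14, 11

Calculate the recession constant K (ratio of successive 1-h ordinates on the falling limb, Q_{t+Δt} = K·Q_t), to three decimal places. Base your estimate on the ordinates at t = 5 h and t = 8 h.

K ≈ 0.751

Using the recession-limb readings at t = 5 h and t = 8 h: Q falls from 26 to 11 m³/s over 3 intervals.
K = (Q₂/Q₁)^(1/3) = (11/26)^(1/3) = 0.751.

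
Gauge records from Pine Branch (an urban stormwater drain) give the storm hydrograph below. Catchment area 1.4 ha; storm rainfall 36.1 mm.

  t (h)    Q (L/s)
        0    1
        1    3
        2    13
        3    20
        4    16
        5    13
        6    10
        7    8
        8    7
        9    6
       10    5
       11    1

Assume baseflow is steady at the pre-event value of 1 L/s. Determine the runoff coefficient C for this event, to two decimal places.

C ≈ 0.65

ΣQ_DR = 91.00 L/s; V = ΣQ_DR·Δt = 3.276 × 10^5 L.
Runoff depth d = V / A = 23.40 mm.
C = d / P = 23.40 / 36.1 = 0.65.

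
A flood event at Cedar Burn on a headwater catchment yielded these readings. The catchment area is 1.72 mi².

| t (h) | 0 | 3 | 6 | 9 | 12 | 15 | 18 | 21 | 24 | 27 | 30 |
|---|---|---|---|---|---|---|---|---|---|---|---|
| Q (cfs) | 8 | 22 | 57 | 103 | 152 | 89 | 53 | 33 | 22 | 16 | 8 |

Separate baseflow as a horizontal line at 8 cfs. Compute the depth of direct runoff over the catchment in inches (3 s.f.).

d ≈ 1.28 in

Direct runoff: 0.0, 14.0, 49.0, 95.0, 144.0, 81.0, 45.0, 25.0, 14.0, 8.0, 0.0 cfs; ΣQ_DR = 475.0 cfs.
V = ΣQ_DR · Δt = 475.0 × 10800 s = 5.130 × 10^6 ft³.
Over A = 1.72 mi², depth = V / A = 1.28 in.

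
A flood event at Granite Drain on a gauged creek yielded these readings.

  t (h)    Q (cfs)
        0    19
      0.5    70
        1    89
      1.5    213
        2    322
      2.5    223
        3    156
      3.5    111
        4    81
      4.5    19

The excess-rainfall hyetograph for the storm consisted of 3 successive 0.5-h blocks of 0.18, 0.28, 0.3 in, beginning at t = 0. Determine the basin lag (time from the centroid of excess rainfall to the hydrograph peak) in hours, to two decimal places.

t_L ≈ 1.17 h

Centroid of excess rainfall: t_c = Σ P_i·t̄_i / ΣP_i = 0.8289 h (block centres at 0.25, 0.75, 1.25 h).
Hydrograph peak occurs at t = 2 h, so basin lag t_L = 2 − 0.8289 = 1.17 h.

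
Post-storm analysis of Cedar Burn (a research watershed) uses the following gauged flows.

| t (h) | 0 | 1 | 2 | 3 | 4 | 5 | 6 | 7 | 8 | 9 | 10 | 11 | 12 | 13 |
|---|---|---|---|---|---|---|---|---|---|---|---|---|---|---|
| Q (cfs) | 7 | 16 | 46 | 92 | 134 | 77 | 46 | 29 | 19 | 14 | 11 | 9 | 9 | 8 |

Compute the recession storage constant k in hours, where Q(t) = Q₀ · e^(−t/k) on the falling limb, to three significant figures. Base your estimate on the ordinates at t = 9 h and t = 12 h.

On the falling limb, Q drops from 14 to 9 cfs between t = 9 h and t = 12 h (Δt = 3 h).
k = −Δt / ln(Q₂/Q₁) = −3 / ln(9/14) = 6.79 h.

k ≈ 6.79 h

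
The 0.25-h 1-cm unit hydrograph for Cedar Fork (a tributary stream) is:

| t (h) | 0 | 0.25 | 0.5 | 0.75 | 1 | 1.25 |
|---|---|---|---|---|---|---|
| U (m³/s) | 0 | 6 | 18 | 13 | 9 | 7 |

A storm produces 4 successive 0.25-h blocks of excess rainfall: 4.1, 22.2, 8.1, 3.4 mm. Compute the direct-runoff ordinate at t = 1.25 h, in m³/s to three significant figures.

By discrete convolution, Q_j = Σ (P_i / 10 mm) · U_{j−i}.
At t = 1.25 h (j=5): Q = (4.1/10)·7 + (22.2/10)·9 + (8.1/10)·13 + (3.4/10)·18 = 39.5 m³/s.

Q ≈ 39.5 m³/s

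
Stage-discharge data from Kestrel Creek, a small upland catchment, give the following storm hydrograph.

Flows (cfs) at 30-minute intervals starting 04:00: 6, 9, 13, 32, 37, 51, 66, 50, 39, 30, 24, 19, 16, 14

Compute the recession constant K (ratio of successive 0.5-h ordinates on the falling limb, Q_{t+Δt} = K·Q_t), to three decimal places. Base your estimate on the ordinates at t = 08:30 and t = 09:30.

K ≈ 0.796

Using the recession-limb readings at t = 08:30 and t = 09:30: Q falls from 30 to 19 cfs over 2 intervals.
K = (Q₂/Q₁)^(1/2) = (19/30)^(1/2) = 0.796.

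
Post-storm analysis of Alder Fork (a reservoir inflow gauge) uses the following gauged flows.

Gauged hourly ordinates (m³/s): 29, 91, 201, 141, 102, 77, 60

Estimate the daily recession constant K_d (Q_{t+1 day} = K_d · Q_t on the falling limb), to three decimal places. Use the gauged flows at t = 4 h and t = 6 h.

K_d ≈ 0.002

Between t = 4 h and t = 6 h the flow falls from 102 to 60 m³/s over 2×1 h = 2 h.
Per-interval ratio K = (60/102)^(1/2) = 0.7670; K_d = K^(24/1) = 0.002.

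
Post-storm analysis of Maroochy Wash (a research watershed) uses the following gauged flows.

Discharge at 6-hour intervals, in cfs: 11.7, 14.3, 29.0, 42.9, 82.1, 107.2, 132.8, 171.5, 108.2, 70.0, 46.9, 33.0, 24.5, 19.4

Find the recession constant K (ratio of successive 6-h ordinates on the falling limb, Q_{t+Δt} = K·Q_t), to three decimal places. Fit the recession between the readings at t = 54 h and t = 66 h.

K ≈ 0.687

Using the recession-limb readings at t = 54 h and t = 66 h: Q falls from 70.0 to 33.0 cfs over 2 intervals.
K = (Q₂/Q₁)^(1/2) = (33.0/70.0)^(1/2) = 0.687.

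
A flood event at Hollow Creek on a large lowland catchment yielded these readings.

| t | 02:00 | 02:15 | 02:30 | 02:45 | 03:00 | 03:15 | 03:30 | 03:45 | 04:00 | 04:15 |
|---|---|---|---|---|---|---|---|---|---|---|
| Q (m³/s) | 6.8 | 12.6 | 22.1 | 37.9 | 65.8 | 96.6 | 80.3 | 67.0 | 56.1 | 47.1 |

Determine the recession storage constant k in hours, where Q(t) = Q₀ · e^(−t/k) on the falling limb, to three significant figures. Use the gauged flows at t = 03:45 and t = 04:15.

On the falling limb, Q drops from 67.0 to 47.1 m³/s between t = 03:45 and t = 04:15 (Δt = 0.5 h).
k = −Δt / ln(Q₂/Q₁) = −0.5 / ln(47.1/67.0) = 1.42 h.

k ≈ 1.42 h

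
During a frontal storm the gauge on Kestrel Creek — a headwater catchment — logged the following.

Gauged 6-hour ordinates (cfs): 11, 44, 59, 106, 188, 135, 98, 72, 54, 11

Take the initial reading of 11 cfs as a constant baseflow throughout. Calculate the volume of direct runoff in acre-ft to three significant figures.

Direct-runoff ordinates (Q − Q_b): 0.0, 33.0, 48.0, 95.0, 177.0, 124.0, 87.0, 61.0, 43.0, 0.0 cfs.
ΣQ_DR = 668.0 cfs.
With Δt = 6 h = 21600 s, V = ΣQ_DR · Δt = 668.0 × 21600 = 1.44 × 10^7 ft³ = 331 acre-ft.

V ≈ 331 acre-ft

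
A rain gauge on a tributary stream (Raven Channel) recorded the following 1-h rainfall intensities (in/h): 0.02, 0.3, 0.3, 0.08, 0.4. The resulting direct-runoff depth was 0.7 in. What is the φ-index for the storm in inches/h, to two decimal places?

Only the 3 blocks with intensity above φ contribute runoff: 0.3, 0.3, 0.4 in/h.
Σ(I−φ)·Δt = d  ⇒  (0.3+0.3+0.4 − 3φ)·1 = 0.7
φ = (1.000 − 0.7/1) / 3 = 0.10 in/h.

φ ≈ 0.10 in/h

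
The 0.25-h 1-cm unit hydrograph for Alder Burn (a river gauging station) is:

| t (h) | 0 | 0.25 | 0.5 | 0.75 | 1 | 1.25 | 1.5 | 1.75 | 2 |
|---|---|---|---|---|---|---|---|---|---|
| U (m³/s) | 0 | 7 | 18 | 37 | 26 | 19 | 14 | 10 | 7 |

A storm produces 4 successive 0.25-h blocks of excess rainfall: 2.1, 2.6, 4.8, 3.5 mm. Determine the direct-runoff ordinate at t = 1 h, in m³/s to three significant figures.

Q ≈ 26.2 m³/s

By discrete convolution, Q_j = Σ (P_i / 10 mm) · U_{j−i}.
At t = 1 h (j=4): Q = (2.1/10)·26 + (2.6/10)·37 + (4.8/10)·18 + (3.5/10)·7 = 26.2 m³/s.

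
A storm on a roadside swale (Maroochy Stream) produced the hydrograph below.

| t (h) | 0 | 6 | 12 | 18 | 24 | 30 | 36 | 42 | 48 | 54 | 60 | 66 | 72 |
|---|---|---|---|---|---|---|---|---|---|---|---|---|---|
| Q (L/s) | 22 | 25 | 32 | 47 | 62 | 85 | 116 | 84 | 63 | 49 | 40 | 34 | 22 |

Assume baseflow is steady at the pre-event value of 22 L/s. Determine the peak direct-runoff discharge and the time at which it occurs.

Subtracting baseflow gives direct-runoff ordinates: 0.0, 3.0, 10.0, 25.0, 40.0, 63.0, 94.0, 62.0, 41.0, 27.0, 18.0, 12.0, 0.0 L/s.
The maximum is 94.0 L/s, occurring at the reading for t = 36 h.

Q_p = 94.0 L/s at t = 36 h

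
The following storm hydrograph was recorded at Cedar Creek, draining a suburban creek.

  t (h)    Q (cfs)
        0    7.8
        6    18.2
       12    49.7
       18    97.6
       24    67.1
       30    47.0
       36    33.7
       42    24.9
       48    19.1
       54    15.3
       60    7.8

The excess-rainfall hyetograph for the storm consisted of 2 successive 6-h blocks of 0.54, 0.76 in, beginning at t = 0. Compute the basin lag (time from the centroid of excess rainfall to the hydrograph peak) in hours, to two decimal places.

t_L ≈ 11.49 h

Centroid of excess rainfall: t_c = Σ P_i·t̄_i / ΣP_i = 6.5077 h (block centres at 3, 9 h).
Hydrograph peak occurs at t = 18 h, so basin lag t_L = 18 − 6.5077 = 11.49 h.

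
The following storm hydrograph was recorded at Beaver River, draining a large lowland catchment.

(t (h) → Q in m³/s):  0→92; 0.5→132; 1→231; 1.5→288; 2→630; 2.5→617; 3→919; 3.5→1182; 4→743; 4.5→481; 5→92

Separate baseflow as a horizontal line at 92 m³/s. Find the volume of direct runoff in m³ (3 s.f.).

V ≈ 7.91 × 10^6 m³

Direct-runoff ordinates (Q − Q_b): 0.0, 40.0, 139.0, 196.0, 538.0, 525.0, 827.0, 1090.0, 651.0, 389.0, 0.0 m³/s.
ΣQ_DR = 4395 m³/s.
With Δt = 0.5 h = 1800 s, V = ΣQ_DR · Δt = 4395 × 1800 = 7.91 × 10^6 m³.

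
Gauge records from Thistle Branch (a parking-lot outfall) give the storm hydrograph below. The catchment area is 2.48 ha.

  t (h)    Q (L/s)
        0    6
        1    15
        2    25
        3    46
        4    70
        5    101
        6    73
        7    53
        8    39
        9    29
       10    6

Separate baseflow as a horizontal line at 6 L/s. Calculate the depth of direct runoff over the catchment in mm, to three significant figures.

Direct runoff: 0.0, 9.0, 19.0, 40.0, 64.0, 95.0, 67.0, 47.0, 33.0, 23.0, 0.0 L/s; ΣQ_DR = 397.0 L/s.
V = ΣQ_DR · Δt = 397.0 × 3600 s = 1.429 × 10^6 L.
Over A = 2.48 ha, depth = V / A = 57.6 mm.

d ≈ 57.6 mm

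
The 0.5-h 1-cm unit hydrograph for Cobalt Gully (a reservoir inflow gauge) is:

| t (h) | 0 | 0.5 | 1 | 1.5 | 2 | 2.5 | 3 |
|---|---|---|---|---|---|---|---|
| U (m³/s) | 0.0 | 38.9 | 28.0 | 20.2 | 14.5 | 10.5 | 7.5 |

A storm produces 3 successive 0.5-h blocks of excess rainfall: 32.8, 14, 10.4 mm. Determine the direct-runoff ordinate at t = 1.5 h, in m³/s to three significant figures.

Q ≈ 146 m³/s

By discrete convolution, Q_j = Σ (P_i / 10 mm) · U_{j−i}.
At t = 1.5 h (j=3): Q = (32.8/10)·20.2 + (14/10)·28.0 + (10.4/10)·38.9 = 146 m³/s.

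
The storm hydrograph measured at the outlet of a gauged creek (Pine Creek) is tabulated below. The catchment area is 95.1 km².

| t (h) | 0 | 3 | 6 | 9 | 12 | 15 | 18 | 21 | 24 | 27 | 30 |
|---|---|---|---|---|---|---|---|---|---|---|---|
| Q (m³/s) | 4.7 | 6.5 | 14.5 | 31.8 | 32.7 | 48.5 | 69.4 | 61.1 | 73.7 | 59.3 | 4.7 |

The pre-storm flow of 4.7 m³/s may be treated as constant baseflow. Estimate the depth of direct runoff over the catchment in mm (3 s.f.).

Direct runoff: 0.0, 1.8, 9.8, 27.1, 28.0, 43.8, 64.7, 56.4, 69.0, 54.6, 0.0 m³/s; ΣQ_DR = 355.2 m³/s.
V = ΣQ_DR · Δt = 355.2 × 10800 s = 3.836 × 10^6 m³.
Over A = 95.1 km², depth = V / A = 40.3 mm.

d ≈ 40.3 mm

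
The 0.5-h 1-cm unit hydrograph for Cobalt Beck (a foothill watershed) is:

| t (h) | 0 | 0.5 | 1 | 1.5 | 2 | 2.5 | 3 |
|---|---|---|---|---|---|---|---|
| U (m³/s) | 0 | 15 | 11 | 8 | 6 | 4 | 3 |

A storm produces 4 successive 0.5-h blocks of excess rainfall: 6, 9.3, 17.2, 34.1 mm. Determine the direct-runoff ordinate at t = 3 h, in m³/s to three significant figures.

By discrete convolution, Q_j = Σ (P_i / 10 mm) · U_{j−i}.
At t = 3 h (j=6): Q = (6/10)·3 + (9.3/10)·4 + (17.2/10)·6 + (34.1/10)·8 = 43.1 m³/s.

Q ≈ 43.1 m³/s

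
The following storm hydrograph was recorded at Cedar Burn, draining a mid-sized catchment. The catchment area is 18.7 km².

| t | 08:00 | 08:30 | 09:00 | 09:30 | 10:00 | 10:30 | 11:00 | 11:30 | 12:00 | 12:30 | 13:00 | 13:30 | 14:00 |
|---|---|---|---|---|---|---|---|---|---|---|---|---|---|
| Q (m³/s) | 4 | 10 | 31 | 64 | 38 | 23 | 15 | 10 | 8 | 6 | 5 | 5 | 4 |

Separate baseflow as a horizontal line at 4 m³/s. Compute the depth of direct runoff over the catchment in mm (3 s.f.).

Direct runoff: 0.0, 6.0, 27.0, 60.0, 34.0, 19.0, 11.0, 6.0, 4.0, 2.0, 1.0, 1.0, 0.0 m³/s; ΣQ_DR = 171.0 m³/s.
V = ΣQ_DR · Δt = 171.0 × 1800 s = 3.078 × 10^5 m³.
Over A = 18.7 km², depth = V / A = 16.5 mm.

d ≈ 16.5 mm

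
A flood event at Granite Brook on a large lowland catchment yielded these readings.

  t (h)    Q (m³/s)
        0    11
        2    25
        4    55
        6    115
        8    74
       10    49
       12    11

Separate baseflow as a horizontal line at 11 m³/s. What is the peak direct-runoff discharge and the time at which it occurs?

Subtracting baseflow gives direct-runoff ordinates: 0.0, 14.0, 44.0, 104.0, 63.0, 38.0, 0.0 m³/s.
The maximum is 104.0 m³/s, occurring at the reading for t = 6 h.

Q_p = 104.0 m³/s at t = 6 h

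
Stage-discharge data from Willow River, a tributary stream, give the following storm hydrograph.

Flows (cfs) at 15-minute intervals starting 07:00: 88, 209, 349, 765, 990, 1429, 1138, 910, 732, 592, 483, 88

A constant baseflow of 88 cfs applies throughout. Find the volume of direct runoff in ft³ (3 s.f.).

V ≈ 6.05 × 10^6 ft³

Direct-runoff ordinates (Q − Q_b): 0.0, 121.0, 261.0, 677.0, 902.0, 1341.0, 1050.0, 822.0, 644.0, 504.0, 395.0, 0.0 cfs.
ΣQ_DR = 6717 cfs.
With Δt = 0.25 h = 900 s, V = ΣQ_DR · Δt = 6717 × 900 = 6.05 × 10^6 ft³.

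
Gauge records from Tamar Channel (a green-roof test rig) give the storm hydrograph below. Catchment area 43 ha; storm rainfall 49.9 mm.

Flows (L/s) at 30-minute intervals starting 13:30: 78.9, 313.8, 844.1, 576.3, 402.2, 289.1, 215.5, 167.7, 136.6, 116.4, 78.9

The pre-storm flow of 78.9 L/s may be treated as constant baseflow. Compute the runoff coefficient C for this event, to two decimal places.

C ≈ 0.20

ΣQ_DR = 2352 L/s; V = ΣQ_DR·Δt = 4.233 × 10^6 L.
Runoff depth d = V / A = 9.844 mm.
C = d / P = 9.844 / 49.9 = 0.20.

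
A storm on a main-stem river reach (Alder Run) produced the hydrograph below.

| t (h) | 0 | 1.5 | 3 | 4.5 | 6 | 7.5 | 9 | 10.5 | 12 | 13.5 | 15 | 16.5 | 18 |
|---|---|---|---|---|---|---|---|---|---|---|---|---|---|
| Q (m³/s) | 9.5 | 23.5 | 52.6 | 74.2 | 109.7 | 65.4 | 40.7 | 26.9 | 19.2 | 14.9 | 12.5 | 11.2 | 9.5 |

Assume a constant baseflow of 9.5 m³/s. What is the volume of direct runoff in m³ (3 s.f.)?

Direct-runoff ordinates (Q − Q_b): 0.0, 14.0, 43.1, 64.7, 100.2, 55.9, 31.2, 17.4, 9.7, 5.4, 3.0, 1.7, 0.0 m³/s.
ΣQ_DR = 346.3 m³/s.
With Δt = 1.5 h = 5400 s, V = ΣQ_DR · Δt = 346.3 × 5400 = 1.87 × 10^6 m³.

V ≈ 1.87 × 10^6 m³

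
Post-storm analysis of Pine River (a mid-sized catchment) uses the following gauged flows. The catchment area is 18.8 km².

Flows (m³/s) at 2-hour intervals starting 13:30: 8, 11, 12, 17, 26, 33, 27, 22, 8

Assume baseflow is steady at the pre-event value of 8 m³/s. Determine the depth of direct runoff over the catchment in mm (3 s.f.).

Direct runoff: 0.0, 3.0, 4.0, 9.0, 18.0, 25.0, 19.0, 14.0, 0.0 m³/s; ΣQ_DR = 92.00 m³/s.
V = ΣQ_DR · Δt = 92.00 × 7200 s = 6.624 × 10^5 m³.
Over A = 18.8 km², depth = V / A = 35.2 mm.

d ≈ 35.2 mm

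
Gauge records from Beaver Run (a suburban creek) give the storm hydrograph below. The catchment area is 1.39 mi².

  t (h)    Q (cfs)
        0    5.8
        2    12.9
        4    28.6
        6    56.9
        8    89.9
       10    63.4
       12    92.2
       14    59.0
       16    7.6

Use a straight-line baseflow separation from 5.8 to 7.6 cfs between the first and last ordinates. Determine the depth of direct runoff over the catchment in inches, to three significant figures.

Direct runoff: 0.00, 6.88, 22.35, 50.42, 83.20, 56.48, 85.05, 51.62, 0.00 cfs; ΣQ_DR = 356.0 cfs.
V = ΣQ_DR · Δt = 356.0 × 7200 s = 2.563 × 10^6 ft³.
Over A = 1.39 mi², depth = V / A = 0.794 in.

d ≈ 0.794 in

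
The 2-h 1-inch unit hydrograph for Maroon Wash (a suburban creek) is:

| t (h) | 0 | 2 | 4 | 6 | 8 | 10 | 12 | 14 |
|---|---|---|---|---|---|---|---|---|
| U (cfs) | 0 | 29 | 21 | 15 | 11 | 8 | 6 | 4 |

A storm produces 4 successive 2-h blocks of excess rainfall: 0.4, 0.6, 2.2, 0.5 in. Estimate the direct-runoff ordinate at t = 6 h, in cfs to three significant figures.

By discrete convolution, Q_j = Σ (P_i / 1 in) · U_{j−i}.
At t = 6 h (j=3): Q = (0.4/1)·15 + (0.6/1)·21 + (2.2/1)·29 + (0.5/1)·0 = 82.4 cfs.

Q ≈ 82.4 cfs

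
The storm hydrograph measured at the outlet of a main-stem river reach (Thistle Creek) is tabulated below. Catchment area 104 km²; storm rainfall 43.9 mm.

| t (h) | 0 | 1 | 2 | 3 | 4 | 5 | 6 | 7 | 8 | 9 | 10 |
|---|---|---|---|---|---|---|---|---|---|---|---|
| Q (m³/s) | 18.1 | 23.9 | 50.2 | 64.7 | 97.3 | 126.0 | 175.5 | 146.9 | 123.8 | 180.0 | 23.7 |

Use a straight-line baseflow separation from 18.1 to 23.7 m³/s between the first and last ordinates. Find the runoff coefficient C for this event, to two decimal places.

ΣQ_DR = 800.2 m³/s; V = ΣQ_DR·Δt = 2.881 × 10^6 m³.
Runoff depth d = V / A = 27.70 mm.
C = d / P = 27.70 / 43.9 = 0.63.

C ≈ 0.63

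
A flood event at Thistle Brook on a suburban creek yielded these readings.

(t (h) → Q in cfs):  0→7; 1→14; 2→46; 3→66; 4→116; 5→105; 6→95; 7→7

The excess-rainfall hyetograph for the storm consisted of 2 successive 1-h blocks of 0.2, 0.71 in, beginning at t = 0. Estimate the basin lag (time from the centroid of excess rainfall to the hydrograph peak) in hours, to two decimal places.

t_L ≈ 2.72 h

Centroid of excess rainfall: t_c = Σ P_i·t̄_i / ΣP_i = 1.2802 h (block centres at 0.5, 1.5 h).
Hydrograph peak occurs at t = 4 h, so basin lag t_L = 4 − 1.2802 = 2.72 h.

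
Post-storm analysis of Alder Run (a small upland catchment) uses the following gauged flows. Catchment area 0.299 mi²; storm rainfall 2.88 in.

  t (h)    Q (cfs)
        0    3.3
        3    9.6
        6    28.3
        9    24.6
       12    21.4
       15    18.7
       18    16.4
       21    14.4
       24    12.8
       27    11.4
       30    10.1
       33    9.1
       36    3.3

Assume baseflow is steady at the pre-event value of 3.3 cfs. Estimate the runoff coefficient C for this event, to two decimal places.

ΣQ_DR = 140.5 cfs; V = ΣQ_DR·Δt = 1.517 × 10^6 ft³.
Runoff depth d = V / A = 2.184 in.
C = d / P = 2.184 / 2.88 = 0.76.

C ≈ 0.76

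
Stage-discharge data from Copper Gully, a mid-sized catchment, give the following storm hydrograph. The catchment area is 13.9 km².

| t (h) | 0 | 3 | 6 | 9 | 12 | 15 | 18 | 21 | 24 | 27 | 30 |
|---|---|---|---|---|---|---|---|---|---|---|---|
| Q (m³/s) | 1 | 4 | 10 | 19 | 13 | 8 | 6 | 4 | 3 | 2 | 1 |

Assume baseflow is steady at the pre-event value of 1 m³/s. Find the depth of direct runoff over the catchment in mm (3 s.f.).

Direct runoff: 0.0, 3.0, 9.0, 18.0, 12.0, 7.0, 5.0, 3.0, 2.0, 1.0, 0.0 m³/s; ΣQ_DR = 60.00 m³/s.
V = ΣQ_DR · Δt = 60.00 × 10800 s = 6.480 × 10^5 m³.
Over A = 13.9 km², depth = V / A = 46.6 mm.

d ≈ 46.6 mm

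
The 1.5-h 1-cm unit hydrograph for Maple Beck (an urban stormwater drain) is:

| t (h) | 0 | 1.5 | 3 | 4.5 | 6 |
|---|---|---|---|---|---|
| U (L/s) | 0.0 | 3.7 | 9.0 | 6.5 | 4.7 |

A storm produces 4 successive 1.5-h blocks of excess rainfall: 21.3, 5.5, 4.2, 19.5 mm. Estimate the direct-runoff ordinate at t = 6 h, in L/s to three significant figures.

By discrete convolution, Q_j = Σ (P_i / 10 mm) · U_{j−i}.
At t = 6 h (j=4): Q = (21.3/10)·4.7 + (5.5/10)·6.5 + (4.2/10)·9.0 + (19.5/10)·3.7 = 24.6 L/s.

Q ≈ 24.6 L/s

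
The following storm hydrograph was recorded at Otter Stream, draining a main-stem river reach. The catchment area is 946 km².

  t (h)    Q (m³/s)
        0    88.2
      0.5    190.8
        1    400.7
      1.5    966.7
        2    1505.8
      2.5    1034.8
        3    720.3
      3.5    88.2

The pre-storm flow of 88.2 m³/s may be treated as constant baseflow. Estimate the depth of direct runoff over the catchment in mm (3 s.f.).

Direct runoff: 0.0, 102.6, 312.5, 878.5, 1417.6, 946.6, 632.1, 0.0 m³/s; ΣQ_DR = 4290 m³/s.
V = ΣQ_DR · Δt = 4290 × 1800 s = 7.722 × 10^6 m³.
Over A = 946 km², depth = V / A = 8.16 mm.

d ≈ 8.16 mm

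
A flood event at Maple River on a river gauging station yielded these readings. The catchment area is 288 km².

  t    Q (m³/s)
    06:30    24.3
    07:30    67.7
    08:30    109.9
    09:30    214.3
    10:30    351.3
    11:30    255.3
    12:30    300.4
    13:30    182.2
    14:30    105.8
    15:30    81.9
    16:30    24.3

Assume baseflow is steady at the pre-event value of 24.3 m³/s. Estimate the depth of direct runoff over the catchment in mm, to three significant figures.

d ≈ 18.1 mm

Direct runoff: 0.0, 43.4, 85.6, 190.0, 327.0, 231.0, 276.1, 157.9, 81.5, 57.6, 0.0 m³/s; ΣQ_DR = 1450 m³/s.
V = ΣQ_DR · Δt = 1450 × 3600 s = 5.220 × 10^6 m³.
Over A = 288 km², depth = V / A = 18.1 mm.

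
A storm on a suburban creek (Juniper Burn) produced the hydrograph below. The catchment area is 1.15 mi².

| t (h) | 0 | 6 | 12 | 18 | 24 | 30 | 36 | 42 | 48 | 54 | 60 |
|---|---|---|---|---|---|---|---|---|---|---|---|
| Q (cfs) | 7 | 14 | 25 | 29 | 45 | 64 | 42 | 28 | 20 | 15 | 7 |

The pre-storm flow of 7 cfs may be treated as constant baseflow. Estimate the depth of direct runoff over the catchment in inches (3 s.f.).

Direct runoff: 0.0, 7.0, 18.0, 22.0, 38.0, 57.0, 35.0, 21.0, 13.0, 8.0, 0.0 cfs; ΣQ_DR = 219.0 cfs.
V = ΣQ_DR · Δt = 219.0 × 21600 s = 4.730 × 10^6 ft³.
Over A = 1.15 mi², depth = V / A = 1.77 in.

d ≈ 1.77 in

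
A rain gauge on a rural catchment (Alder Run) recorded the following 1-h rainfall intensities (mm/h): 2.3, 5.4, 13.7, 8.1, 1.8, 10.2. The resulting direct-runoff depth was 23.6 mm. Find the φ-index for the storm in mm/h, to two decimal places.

Only the 4 blocks with intensity above φ contribute runoff: 5.4, 13.7, 8.1, 10.2 mm/h.
Σ(I−φ)·Δt = d  ⇒  (5.4+13.7+8.1+10.2 − 4φ)·1 = 23.6
φ = (37.40 − 23.6/1) / 4 = 3.45 mm/h.

φ ≈ 3.45 mm/h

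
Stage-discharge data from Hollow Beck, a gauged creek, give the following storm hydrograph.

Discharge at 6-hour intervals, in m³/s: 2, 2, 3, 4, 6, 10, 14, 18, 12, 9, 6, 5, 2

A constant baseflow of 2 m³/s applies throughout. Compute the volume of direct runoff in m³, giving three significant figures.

V ≈ 1.45 × 10^6 m³

Direct-runoff ordinates (Q − Q_b): 0.0, 0.0, 1.0, 2.0, 4.0, 8.0, 12.0, 16.0, 10.0, 7.0, 4.0, 3.0, 0.0 m³/s.
ΣQ_DR = 67.00 m³/s.
With Δt = 6 h = 21600 s, V = ΣQ_DR · Δt = 67.00 × 21600 = 1.45 × 10^6 m³.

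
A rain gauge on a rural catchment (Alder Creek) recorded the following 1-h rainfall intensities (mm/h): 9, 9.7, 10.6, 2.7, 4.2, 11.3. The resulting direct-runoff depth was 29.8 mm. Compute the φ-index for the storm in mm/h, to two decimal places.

φ ≈ 3.00 mm/h

Only the 5 blocks with intensity above φ contribute runoff: 9, 9.7, 10.6, 4.2, 11.3 mm/h.
Σ(I−φ)·Δt = d  ⇒  (9+9.7+10.6+4.2+11.3 − 5φ)·1 = 29.8
φ = (44.80 − 29.8/1) / 5 = 3.00 mm/h.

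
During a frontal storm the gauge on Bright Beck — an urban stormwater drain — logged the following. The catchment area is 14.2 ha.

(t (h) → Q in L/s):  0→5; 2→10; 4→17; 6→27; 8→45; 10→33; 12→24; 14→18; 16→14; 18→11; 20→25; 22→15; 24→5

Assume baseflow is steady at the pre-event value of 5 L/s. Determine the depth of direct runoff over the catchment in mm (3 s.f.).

Direct runoff: 0.0, 5.0, 12.0, 22.0, 40.0, 28.0, 19.0, 13.0, 9.0, 6.0, 20.0, 10.0, 0.0 L/s; ΣQ_DR = 184.0 L/s.
V = ΣQ_DR · Δt = 184.0 × 7200 s = 1.325 × 10^6 L.
Over A = 14.2 ha, depth = V / A = 9.33 mm.

d ≈ 9.33 mm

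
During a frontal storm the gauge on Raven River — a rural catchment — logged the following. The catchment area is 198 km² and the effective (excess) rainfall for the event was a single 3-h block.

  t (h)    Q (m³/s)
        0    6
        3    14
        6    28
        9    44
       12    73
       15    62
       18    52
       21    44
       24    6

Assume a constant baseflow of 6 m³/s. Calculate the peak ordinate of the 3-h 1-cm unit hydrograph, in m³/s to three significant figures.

Direct runoff: 0.0, 8.0, 22.0, 38.0, 67.0, 56.0, 46.0, 38.0, 0.0 m³/s; ΣQ_DR = 275.0 m³/s, peak = 67.0 m³/s.
Runoff depth d = ΣQ_DR·Δt / A = 275.0 × 10800 / (198 km²) = 15.00 mm.
The 1-cm UH is the DRH scaled by (10 mm)/d, so U_p = 67.0 × 10/15.00 = 44.7 m³/s.

U_p ≈ 44.7 m³/s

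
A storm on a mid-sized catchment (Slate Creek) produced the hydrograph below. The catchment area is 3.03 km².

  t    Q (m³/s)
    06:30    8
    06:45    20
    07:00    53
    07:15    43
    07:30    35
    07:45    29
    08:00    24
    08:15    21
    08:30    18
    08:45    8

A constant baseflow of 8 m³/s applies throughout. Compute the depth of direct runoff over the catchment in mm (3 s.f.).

d ≈ 53.2 mm

Direct runoff: 0.0, 12.0, 45.0, 35.0, 27.0, 21.0, 16.0, 13.0, 10.0, 0.0 m³/s; ΣQ_DR = 179.0 m³/s.
V = ΣQ_DR · Δt = 179.0 × 900 s = 1.611 × 10^5 m³.
Over A = 3.03 km², depth = V / A = 53.2 mm.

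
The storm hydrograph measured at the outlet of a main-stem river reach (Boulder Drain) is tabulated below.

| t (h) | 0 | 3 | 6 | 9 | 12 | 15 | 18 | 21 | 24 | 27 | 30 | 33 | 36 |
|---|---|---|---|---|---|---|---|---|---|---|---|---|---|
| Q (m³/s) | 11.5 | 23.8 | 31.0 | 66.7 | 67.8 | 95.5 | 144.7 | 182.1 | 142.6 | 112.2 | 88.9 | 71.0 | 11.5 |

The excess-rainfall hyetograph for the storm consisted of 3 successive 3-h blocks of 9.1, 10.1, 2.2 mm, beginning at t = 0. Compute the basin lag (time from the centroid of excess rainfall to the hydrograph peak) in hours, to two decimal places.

t_L ≈ 17.47 h

Centroid of excess rainfall: t_c = Σ P_i·t̄_i / ΣP_i = 3.5327 h (block centres at 1.5, 4.5, 7.5 h).
Hydrograph peak occurs at t = 21 h, so basin lag t_L = 21 − 3.5327 = 17.47 h.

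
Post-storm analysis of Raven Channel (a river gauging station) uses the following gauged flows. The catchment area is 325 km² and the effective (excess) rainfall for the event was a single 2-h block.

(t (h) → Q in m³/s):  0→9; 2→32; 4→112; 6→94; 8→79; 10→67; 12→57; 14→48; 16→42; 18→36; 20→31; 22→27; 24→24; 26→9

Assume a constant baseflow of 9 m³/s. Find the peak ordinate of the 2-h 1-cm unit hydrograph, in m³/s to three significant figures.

Direct runoff: 0.0, 23.0, 103.0, 85.0, 70.0, 58.0, 48.0, 39.0, 33.0, 27.0, 22.0, 18.0, 15.0, 0.0 m³/s; ΣQ_DR = 541.0 m³/s, peak = 103.0 m³/s.
Runoff depth d = ΣQ_DR·Δt / A = 541.0 × 7200 / (325 km²) = 11.99 mm.
The 1-cm UH is the DRH scaled by (10 mm)/d, so U_p = 103.0 × 10/11.99 = 85.9 m³/s.

U_p ≈ 85.9 m³/s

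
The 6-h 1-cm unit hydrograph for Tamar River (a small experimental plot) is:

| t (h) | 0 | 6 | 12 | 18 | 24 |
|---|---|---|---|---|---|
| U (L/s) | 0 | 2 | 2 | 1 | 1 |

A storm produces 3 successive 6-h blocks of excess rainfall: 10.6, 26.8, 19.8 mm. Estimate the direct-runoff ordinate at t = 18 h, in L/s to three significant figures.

Q ≈ 10.4 L/s

By discrete convolution, Q_j = Σ (P_i / 10 mm) · U_{j−i}.
At t = 18 h (j=3): Q = (10.6/10)·1 + (26.8/10)·2 + (19.8/10)·2 = 10.4 L/s.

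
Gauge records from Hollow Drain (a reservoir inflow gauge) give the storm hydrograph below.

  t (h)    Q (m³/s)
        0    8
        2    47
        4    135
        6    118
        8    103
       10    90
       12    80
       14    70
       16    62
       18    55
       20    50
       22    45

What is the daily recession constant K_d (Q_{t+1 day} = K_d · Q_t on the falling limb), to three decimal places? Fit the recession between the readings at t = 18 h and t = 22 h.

Between t = 18 h and t = 22 h the flow falls from 55 to 45 m³/s over 2×2 h = 4 h.
Per-interval ratio K = (45/55)^(1/2) = 0.9045; K_d = K^(24/2) = 0.300.

K_d ≈ 0.300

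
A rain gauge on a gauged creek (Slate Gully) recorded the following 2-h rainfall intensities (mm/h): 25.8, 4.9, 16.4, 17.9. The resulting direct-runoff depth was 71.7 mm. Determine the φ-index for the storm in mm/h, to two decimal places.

Only the 3 blocks with intensity above φ contribute runoff: 25.8, 16.4, 17.9 mm/h.
Σ(I−φ)·Δt = d  ⇒  (25.8+16.4+17.9 − 3φ)·2 = 71.7
φ = (60.10 − 71.7/2) / 3 = 8.08 mm/h.

φ ≈ 8.08 mm/h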